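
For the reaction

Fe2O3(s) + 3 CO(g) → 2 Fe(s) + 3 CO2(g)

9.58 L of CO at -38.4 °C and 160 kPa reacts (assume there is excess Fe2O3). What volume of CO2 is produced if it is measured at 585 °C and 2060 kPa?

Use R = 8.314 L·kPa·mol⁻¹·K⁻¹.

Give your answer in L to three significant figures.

2.72 L

n(CO) = PV/RT = (160 × 9.58) / (8.314 × 234.75) = 0.7854 mol
n(CO2) = (3/3) × 0.7854 = 0.7854 mol
V = nRT/P = 0.7854 × 8.314 × 858.15 / 2060 = 2.720 L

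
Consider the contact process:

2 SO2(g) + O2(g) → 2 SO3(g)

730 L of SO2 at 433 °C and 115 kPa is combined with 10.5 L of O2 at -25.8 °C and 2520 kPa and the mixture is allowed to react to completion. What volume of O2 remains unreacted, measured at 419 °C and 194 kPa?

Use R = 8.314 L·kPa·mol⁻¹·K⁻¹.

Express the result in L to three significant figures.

170 L

n(SO2) = PV/RT = (115 × 730) / (8.314 × 706.15) = 14.30 mol
n(O2) = PV/RT = (2520 × 10.5) / (8.314 × 247.35) = 12.87 mol
For 14.30 mol SO2, stoichiometry requires (1/2) × 14.30 = 7.150 mol O2; 12.87 mol is available, so SO2 is limiting.
n(O2) consumed = (1/2) × 14.30 = 7.150 mol; remaining = 12.87 − 7.150 = 5.720 mol
V(O2) = nRT/P = 5.720 × 8.314 × 692.15 / 194 = 169.7 L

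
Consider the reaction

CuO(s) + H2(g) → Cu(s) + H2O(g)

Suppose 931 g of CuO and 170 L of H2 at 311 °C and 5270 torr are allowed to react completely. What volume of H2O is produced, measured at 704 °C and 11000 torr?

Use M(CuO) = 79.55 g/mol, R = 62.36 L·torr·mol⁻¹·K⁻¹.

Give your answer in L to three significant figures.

64.8 L

n(CuO) = 931 / 79.55 = 11.70 mol
n(H2) = PV/RT = (5270 × 170) / (62.36 × 584.15) = 24.59 mol
For 11.70 mol CuO, stoichiometry requires (1/1) × 11.70 = 11.70 mol H2; 24.59 mol is available, so CuO is limiting.
n(H2O) = (1/1) × 11.70 = 11.70 mol
V(H2O) = nRT/P = 11.70 × 62.36 × 977.15 / 11000 = 64.81 L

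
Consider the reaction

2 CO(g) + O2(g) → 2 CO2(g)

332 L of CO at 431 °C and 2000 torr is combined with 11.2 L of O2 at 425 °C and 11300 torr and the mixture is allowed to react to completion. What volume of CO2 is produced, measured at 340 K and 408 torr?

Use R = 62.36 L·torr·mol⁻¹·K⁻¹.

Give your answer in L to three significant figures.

n(CO) = PV/RT = (2000 × 332) / (62.36 × 704.15) = 15.12 mol
n(O2) = PV/RT = (11300 × 11.2) / (62.36 × 698.15) = 2.907 mol
For 15.12 mol CO, stoichiometry requires (1/2) × 15.12 = 7.560 mol O2; 2.907 mol is available, so O2 is limiting.
n(CO2) = (2/1) × 2.907 = 5.814 mol
V(CO2) = nRT/P = 5.814 × 62.36 × 340 / 408 = 302.1 L

302 L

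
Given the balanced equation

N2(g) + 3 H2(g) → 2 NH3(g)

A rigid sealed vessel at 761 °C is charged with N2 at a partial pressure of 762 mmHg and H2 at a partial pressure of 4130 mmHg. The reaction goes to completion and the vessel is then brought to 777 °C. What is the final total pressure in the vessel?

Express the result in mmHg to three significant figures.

At constant V, partial pressures at 761 °C are proportional to moles, so apply stoichiometry directly to pressures.
P(H2) required for 762 mmHg of N2 = (3/1) × 762 = 2286 mmHg; available 4130 mmHg, so N2 is limiting.
P(H2) remaining = 4130 − (3/1) × 762 = 1844 mmHg
P(gaseous products) = (2)/1 × 762 = 1524 mmHg
P_total at 761 °C = 1844 + 1524 = 3368 mmHg
Scaling to 777 °C: P = 3368 × 1050.15/1034.15 = 3420 mmHg

3420 mmHg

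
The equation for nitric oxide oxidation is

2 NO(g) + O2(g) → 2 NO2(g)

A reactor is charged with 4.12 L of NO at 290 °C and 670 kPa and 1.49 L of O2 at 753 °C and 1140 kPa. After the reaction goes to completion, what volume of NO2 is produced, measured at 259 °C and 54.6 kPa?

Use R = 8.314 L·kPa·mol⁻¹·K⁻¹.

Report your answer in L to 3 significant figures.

n(NO) = PV/RT = (670 × 4.12) / (8.314 × 563.15) = 0.5896 mol
n(O2) = PV/RT = (1140 × 1.49) / (8.314 × 1026.15) = 0.1991 mol
For 0.5896 mol NO, stoichiometry requires (1/2) × 0.5896 = 0.2948 mol O2; 0.1991 mol is available, so O2 is limiting.
n(NO2) = (2/1) × 0.1991 = 0.3982 mol
V(NO2) = nRT/P = 0.3982 × 8.314 × 532.15 / 54.6 = 32.27 L

32.3 L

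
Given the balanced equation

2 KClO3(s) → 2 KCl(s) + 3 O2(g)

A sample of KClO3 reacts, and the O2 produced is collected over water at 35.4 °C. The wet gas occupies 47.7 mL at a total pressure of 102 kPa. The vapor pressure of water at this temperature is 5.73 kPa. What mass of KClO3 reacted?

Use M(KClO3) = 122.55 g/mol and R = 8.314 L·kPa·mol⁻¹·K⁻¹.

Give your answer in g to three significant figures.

0.146 g

P(O2) = 102 − 5.73 = 96.27 kPa
n(O2) = PV/RT = (96.27 × 0.04770) / (8.314 × 308.55) = 0.001790 mol
n(KClO3) = (2/3) × 0.001790 = 0.001193 mol
m(KClO3) = 0.001193 × 122.55 = 0.1462 g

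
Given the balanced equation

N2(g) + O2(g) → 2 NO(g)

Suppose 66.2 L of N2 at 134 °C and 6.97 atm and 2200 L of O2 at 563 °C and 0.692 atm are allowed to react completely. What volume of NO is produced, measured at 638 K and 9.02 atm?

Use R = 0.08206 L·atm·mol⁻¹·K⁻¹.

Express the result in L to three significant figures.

n(N2) = PV/RT = (6.97 × 66.2) / (0.08206 × 407.15) = 13.81 mol
n(O2) = PV/RT = (0.692 × 2200) / (0.08206 × 836.15) = 22.19 mol
For 13.81 mol N2, stoichiometry requires (1/1) × 13.81 = 13.81 mol O2; 22.19 mol is available, so N2 is limiting.
n(NO) = (2/1) × 13.81 = 27.62 mol
V(NO) = nRT/P = 27.62 × 0.08206 × 638 / 9.02 = 160.3 L

160 L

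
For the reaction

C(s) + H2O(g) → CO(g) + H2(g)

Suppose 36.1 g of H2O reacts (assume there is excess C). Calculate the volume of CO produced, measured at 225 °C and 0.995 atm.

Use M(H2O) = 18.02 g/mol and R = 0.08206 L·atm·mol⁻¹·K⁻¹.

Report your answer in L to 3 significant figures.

82.3 L

n(H2O) = 36.10 / 18.02 = 2.003 mol
n(CO) = (1/1) × 2.003 = 2.003 mol
V = nRT/P = 2.003 × 0.08206 × 498.15 / 0.995 = 82.29 L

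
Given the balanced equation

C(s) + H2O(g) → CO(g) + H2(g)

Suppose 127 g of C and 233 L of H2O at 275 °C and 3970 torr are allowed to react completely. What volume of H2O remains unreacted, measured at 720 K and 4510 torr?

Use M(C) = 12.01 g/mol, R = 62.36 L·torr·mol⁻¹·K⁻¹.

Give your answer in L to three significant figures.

164 L

n(C) = 127 / 12.01 = 10.57 mol
n(H2O) = PV/RT = (3970 × 233) / (62.36 × 548.15) = 27.06 mol
For 10.57 mol C, stoichiometry requires (1/1) × 10.57 = 10.57 mol H2O; 27.06 mol is available, so C is limiting.
n(H2O) consumed = (1/1) × 10.57 = 10.57 mol; remaining = 27.06 − 10.57 = 16.49 mol
V(H2O) = nRT/P = 16.49 × 62.36 × 720 / 4510 = 164.2 L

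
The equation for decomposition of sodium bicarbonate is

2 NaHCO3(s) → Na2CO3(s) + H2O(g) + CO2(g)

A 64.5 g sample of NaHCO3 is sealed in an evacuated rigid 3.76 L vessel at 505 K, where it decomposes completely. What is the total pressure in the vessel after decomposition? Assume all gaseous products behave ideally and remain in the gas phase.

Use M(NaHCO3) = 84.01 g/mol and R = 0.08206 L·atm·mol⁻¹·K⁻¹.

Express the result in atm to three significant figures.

8.46 atm

n(NaHCO3) = 64.5 / 84.01 = 0.7678 mol
n(gas produced) = (2/2) × 0.7678 = 0.7678 mol
P = nRT/V = 0.7678 × 0.08206 × 505 / 3.76 = 8.462 atm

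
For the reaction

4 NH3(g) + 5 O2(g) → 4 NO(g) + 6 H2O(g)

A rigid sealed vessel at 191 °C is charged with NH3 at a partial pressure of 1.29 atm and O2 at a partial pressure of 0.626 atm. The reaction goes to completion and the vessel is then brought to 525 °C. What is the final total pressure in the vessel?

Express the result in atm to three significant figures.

3.51 atm

Because the vessel is rigid and T is held at 191 °C, work the stoichiometry in partial pressures (P_i = n_iRT/V).
P(O2) required for 1.29 atm of NH3 = (5/4) × 1.29 = 1.613 atm; available 0.626 atm, so O2 is limiting.
P(NH3) remaining = 1.29 − (4/5) × 0.626 = 0.7892 atm
P(gaseous products) = (4+6)/5 × 0.626 = 1.252 atm
P_total at 191 °C = 0.7892 + 1.252 = 2.041 atm
Scaling to 525 °C: P = 2.041 × 798.15/464.15 = 3.510 atm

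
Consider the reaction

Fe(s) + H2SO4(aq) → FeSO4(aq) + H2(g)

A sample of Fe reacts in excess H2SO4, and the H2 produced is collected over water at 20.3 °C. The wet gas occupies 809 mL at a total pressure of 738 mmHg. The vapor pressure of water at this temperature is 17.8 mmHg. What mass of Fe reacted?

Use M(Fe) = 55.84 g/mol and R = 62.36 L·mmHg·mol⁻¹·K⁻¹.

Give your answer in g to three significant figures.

1.78 g

P(H2) = 738 − 17.8 = 720.2 mmHg
n(H2) = PV/RT = (720.2 × 0.8090) / (62.36 × 293.45) = 0.03184 mol
n(Fe) = (1/1) × 0.03184 = 0.03184 mol
m(Fe) = 0.03184 × 55.84 = 1.778 g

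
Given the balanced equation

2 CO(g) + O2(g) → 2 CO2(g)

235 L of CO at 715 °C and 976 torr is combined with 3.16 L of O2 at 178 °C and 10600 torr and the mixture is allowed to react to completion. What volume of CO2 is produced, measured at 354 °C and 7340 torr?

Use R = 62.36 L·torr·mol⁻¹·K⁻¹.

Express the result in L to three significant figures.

12.7 L

n(CO) = PV/RT = (976 × 235) / (62.36 × 988.15) = 3.722 mol
n(O2) = PV/RT = (10600 × 3.16) / (62.36 × 451.15) = 1.191 mol
For 3.722 mol CO, stoichiometry requires (1/2) × 3.722 = 1.861 mol O2; 1.191 mol is available, so O2 is limiting.
n(CO2) = (2/1) × 1.191 = 2.382 mol
V(CO2) = nRT/P = 2.382 × 62.36 × 627.15 / 7340 = 12.69 L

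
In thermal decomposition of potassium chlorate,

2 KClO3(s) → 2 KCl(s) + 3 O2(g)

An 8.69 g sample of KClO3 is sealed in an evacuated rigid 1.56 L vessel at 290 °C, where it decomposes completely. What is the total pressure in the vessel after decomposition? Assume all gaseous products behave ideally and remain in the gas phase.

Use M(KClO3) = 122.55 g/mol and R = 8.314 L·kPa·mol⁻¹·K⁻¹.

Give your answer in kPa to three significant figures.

319 kPa

n(KClO3) = 8.69 / 122.55 = 0.07091 mol
n(gas produced) = (3/2) × 0.07091 = 0.1064 mol
P = nRT/V = 0.1064 × 8.314 × 563.15 / 1.56 = 319.3 kPa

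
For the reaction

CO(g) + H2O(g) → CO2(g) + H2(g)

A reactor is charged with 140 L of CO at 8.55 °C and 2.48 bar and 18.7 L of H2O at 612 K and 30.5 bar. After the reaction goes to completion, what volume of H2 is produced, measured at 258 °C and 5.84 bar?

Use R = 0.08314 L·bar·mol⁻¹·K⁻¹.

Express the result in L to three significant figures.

84.8 L

n(CO) = PV/RT = (2.48 × 140) / (0.08314 × 281.7) = 14.82 mol
n(H2O) = PV/RT = (30.5 × 18.7) / (0.08314 × 612) = 11.21 mol
For 14.82 mol CO, stoichiometry requires (1/1) × 14.82 = 14.82 mol H2O; 11.21 mol is available, so H2O is limiting.
n(H2) = (1/1) × 11.21 = 11.21 mol
V(H2) = nRT/P = 11.21 × 0.08314 × 531.15 / 5.84 = 84.77 L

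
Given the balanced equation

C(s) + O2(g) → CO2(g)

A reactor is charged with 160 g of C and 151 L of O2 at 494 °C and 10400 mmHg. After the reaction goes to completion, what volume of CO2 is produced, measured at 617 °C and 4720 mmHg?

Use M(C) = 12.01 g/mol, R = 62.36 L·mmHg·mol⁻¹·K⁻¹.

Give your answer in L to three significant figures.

n(C) = 160 / 12.01 = 13.32 mol
n(O2) = PV/RT = (10400 × 151) / (62.36 × 767.15) = 32.83 mol
For 13.32 mol C, stoichiometry requires (1/1) × 13.32 = 13.32 mol O2; 32.83 mol is available, so C is limiting.
n(CO2) = (1/1) × 13.32 = 13.32 mol
V(CO2) = nRT/P = 13.32 × 62.36 × 890.15 / 4720 = 156.7 L

157 L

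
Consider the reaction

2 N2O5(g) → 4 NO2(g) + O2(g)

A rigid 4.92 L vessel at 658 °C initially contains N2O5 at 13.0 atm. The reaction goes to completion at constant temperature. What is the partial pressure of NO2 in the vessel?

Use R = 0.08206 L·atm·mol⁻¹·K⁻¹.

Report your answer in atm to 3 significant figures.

26.0 atm

n(N2O5)₀ = PV/RT = (13.0 × 4.92) / (0.08206 × 931.15) = 0.8371 mol
n(NO2) = (4/2) × 0.8371 = 1.674 mol
P(NO2) = nRT/V = 1.674 × 0.08206 × 931.15 / 4.92 = 26.00 atm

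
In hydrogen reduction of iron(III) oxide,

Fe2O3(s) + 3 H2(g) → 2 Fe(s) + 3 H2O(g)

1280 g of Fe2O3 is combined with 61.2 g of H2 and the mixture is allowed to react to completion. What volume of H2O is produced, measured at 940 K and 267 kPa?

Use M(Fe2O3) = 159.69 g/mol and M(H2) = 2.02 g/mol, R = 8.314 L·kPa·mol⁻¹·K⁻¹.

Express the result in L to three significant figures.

704 L

n(Fe2O3) = 1280 / 159.69 = 8.016 mol
n(H2) = 61.2 / 2.02 = 30.30 mol
For 8.016 mol Fe2O3, stoichiometry requires (3/1) × 8.016 = 24.05 mol H2; 30.30 mol is available, so Fe2O3 is limiting.
n(H2O) = (3/1) × 8.016 = 24.05 mol
V(H2O) = nRT/P = 24.05 × 8.314 × 940 / 267 = 703.9 L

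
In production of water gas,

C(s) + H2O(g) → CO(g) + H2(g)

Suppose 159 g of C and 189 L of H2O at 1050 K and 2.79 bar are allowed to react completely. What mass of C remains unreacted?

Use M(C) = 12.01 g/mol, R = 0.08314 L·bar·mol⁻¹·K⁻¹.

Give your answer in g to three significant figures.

n(C) = 159 / 12.01 = 13.24 mol
n(H2O) = PV/RT = (2.79 × 189) / (0.08314 × 1050) = 6.040 mol
For 13.24 mol C, stoichiometry requires (1/1) × 13.24 = 13.24 mol H2O; 6.040 mol is available, so H2O is limiting.
n(C) consumed = (1/1) × 6.040 = 6.040 mol; remaining = 13.24 − 6.040 = 7.200 mol
m(C) = 7.200 × 12.01 = 86.47 g

86.5 g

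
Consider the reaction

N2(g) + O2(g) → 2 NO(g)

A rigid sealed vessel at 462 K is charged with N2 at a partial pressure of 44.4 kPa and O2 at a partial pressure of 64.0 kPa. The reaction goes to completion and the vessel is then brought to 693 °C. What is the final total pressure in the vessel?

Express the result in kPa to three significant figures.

227 kPa

With V and T fixed, P_i ∝ n_i, so the mole ratios apply directly to partial pressures at 462 K.
P(O2) required for 44.4 kPa of N2 = (1/1) × 44.4 = 44.40 kPa; available 64.0 kPa, so N2 is limiting.
P(O2) remaining = 64.0 − (1/1) × 44.4 = 19.60 kPa
P(gaseous products) = (2)/1 × 44.4 = 88.80 kPa
P_total at 462 K = 19.60 + 88.80 = 108.4 kPa
Scaling to 693 °C: P = 108.4 × 966.15/462 = 226.7 kPa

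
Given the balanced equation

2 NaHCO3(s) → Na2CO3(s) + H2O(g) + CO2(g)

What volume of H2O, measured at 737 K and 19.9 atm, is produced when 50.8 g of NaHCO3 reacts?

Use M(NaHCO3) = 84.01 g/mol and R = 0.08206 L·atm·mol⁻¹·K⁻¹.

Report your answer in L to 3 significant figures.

n(NaHCO3) = 50.80 / 84.01 = 0.6047 mol
n(H2O) = (1/2) × 0.6047 = 0.3024 mol
V = nRT/P = 0.3024 × 0.08206 × 737 / 19.9 = 0.9190 L

0.919 L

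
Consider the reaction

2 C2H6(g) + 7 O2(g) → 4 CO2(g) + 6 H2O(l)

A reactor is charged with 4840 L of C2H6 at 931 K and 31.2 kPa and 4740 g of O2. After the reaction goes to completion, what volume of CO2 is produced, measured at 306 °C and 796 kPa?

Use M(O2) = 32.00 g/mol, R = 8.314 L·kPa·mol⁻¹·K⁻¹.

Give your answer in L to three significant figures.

n(C2H6) = PV/RT = (31.2 × 4840) / (8.314 × 931) = 19.51 mol
n(O2) = 4740 / 32.00 = 148.1 mol
For 19.51 mol C2H6, stoichiometry requires (7/2) × 19.51 = 68.29 mol O2; 148.1 mol is available, so C2H6 is limiting.
n(CO2) = (4/2) × 19.51 = 39.02 mol
V(CO2) = nRT/P = 39.02 × 8.314 × 579.15 / 796 = 236.0 L

236 L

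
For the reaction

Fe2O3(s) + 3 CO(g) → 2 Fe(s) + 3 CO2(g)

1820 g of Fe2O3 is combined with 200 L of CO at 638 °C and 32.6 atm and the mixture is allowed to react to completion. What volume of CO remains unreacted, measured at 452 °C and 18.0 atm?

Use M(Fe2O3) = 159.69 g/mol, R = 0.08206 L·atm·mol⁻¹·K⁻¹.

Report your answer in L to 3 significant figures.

175 L

n(Fe2O3) = 1820 / 159.69 = 11.40 mol
n(CO) = PV/RT = (32.6 × 200) / (0.08206 × 911.15) = 87.20 mol
For 11.40 mol Fe2O3, stoichiometry requires (3/1) × 11.40 = 34.20 mol CO; 87.20 mol is available, so Fe2O3 is limiting.
n(CO) consumed = (3/1) × 11.40 = 34.20 mol; remaining = 87.20 − 34.20 = 53.00 mol
V(CO) = nRT/P = 53.00 × 0.08206 × 725.15 / 18.0 = 175.2 L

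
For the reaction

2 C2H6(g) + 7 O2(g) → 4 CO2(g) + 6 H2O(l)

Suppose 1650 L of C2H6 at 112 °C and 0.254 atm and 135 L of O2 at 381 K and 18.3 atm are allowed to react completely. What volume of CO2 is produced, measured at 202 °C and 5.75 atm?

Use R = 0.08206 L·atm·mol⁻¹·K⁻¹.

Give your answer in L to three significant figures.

n(C2H6) = PV/RT = (0.254 × 1650) / (0.08206 × 385.15) = 13.26 mol
n(O2) = PV/RT = (18.3 × 135) / (0.08206 × 381) = 79.02 mol
For 13.26 mol C2H6, stoichiometry requires (7/2) × 13.26 = 46.41 mol O2; 79.02 mol is available, so C2H6 is limiting.
n(CO2) = (4/2) × 13.26 = 26.52 mol
V(CO2) = nRT/P = 26.52 × 0.08206 × 475.15 / 5.75 = 179.8 L

180 L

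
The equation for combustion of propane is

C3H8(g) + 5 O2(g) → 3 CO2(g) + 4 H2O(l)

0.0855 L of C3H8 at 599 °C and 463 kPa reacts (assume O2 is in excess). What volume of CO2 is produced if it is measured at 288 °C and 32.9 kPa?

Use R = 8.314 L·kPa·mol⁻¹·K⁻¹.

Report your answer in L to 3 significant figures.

n(C3H8) = PV/RT = (463 × 0.0855) / (8.314 × 872.15) = 0.005459 mol
n(CO2) = (3/1) × 0.005459 = 0.01638 mol
V = nRT/P = 0.01638 × 8.314 × 561.15 / 32.9 = 2.323 L

2.32 L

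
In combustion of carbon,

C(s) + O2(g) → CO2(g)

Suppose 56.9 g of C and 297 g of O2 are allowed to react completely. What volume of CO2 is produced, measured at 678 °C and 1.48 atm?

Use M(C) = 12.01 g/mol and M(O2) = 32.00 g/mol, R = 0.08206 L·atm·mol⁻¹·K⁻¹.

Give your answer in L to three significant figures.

n(C) = 56.9 / 12.01 = 4.738 mol
n(O2) = 297 / 32.00 = 9.281 mol
For 4.738 mol C, stoichiometry requires (1/1) × 4.738 = 4.738 mol O2; 9.281 mol is available, so C is limiting.
n(CO2) = (1/1) × 4.738 = 4.738 mol
V(CO2) = nRT/P = 4.738 × 0.08206 × 951.15 / 1.48 = 249.9 L

250 L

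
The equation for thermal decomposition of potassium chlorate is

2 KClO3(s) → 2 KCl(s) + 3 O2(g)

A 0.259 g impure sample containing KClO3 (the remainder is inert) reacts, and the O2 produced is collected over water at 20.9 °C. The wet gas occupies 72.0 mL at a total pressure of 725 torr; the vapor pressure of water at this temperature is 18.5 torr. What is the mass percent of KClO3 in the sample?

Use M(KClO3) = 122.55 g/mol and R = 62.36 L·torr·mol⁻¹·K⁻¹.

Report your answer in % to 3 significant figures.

P(O2) = 725 − 18.5 = 706.5 torr
n(O2) = PV/RT = (706.5 × 0.07200) / (62.36 × 294.05) = 0.002774 mol
n(KClO3) = (2/3) × 0.002774 = 0.001849 mol
m(KClO3) = 0.001849 × 122.55 = 0.2266 g
%KClO3 = 0.2266 / 0.259 × 100 = 87.49%

87.5 %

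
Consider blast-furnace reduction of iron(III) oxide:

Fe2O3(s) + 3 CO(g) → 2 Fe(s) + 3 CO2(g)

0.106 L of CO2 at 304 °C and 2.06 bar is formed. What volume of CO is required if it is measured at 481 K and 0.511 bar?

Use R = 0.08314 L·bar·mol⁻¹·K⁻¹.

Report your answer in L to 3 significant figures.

0.356 L

n(CO2) = PV/RT = (2.06 × 0.106) / (0.08314 × 577.15) = 0.004551 mol
n(CO) = (3/3) × 0.004551 = 0.004551 mol
V = nRT/P = 0.004551 × 0.08314 × 481 / 0.511 = 0.3562 L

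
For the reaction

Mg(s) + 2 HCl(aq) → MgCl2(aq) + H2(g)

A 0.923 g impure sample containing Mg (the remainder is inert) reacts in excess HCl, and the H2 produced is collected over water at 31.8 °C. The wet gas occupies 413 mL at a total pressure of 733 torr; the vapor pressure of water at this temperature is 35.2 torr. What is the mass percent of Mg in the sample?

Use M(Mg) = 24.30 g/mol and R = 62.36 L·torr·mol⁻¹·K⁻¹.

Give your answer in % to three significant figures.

P(H2) = 733 − 35.2 = 697.8 torr
n(H2) = PV/RT = (697.8 × 0.4130) / (62.36 × 304.95) = 0.01515 mol
n(Mg) = (1/1) × 0.01515 = 0.01515 mol
m(Mg) = 0.01515 × 24.30 = 0.3681 g
%Mg = 0.3681 / 0.923 × 100 = 39.88%

39.9 %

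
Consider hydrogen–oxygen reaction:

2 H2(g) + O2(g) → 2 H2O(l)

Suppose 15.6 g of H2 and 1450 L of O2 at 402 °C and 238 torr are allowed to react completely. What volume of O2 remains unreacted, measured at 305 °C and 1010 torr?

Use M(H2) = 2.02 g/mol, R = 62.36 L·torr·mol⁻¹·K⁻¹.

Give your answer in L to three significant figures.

155 L

n(H2) = 15.6 / 2.02 = 7.723 mol
n(O2) = PV/RT = (238 × 1450) / (62.36 × 675.15) = 8.197 mol
For 7.723 mol H2, stoichiometry requires (1/2) × 7.723 = 3.861 mol O2; 8.197 mol is available, so H2 is limiting.
n(O2) consumed = (1/2) × 7.723 = 3.861 mol; remaining = 8.197 − 3.861 = 4.336 mol
V(O2) = nRT/P = 4.336 × 62.36 × 578.15 / 1010 = 154.8 L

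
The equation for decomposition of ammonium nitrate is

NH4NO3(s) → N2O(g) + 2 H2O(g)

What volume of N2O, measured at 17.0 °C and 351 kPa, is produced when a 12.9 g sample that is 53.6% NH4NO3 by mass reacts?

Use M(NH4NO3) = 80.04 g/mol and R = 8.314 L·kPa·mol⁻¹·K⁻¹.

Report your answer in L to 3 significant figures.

0.594 L

mass of NH4NO3 = 12.9 × 53.6/100 = 6.914 g
n(NH4NO3) = 6.914 / 80.04 = 0.08638 mol
n(N2O) = (1/1) × 0.08638 = 0.08638 mol
V = nRT/P = 0.08638 × 8.314 × 290.15 / 351 = 0.5937 L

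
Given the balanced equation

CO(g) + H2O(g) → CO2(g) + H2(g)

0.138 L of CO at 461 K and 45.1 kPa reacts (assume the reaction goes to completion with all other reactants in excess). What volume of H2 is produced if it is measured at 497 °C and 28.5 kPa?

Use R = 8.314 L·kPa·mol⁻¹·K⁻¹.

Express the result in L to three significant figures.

0.365 L

n(CO) = PV/RT = (45.1 × 0.138) / (8.314 × 461) = 0.001624 mol
n(H2) = (1/1) × 0.001624 = 0.001624 mol
V = nRT/P = 0.001624 × 8.314 × 770.15 / 28.5 = 0.3649 L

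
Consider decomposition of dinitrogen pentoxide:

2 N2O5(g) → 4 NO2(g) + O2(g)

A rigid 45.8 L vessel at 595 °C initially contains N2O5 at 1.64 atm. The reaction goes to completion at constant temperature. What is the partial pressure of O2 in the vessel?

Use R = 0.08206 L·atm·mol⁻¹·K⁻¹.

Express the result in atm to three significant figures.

0.820 atm

n(N2O5)₀ = PV/RT = (1.64 × 45.8) / (0.08206 × 868.15) = 1.054 mol
n(O2) = (1/2) × 1.054 = 0.5270 mol
P(O2) = nRT/V = 0.5270 × 0.08206 × 868.15 / 45.8 = 0.8197 atm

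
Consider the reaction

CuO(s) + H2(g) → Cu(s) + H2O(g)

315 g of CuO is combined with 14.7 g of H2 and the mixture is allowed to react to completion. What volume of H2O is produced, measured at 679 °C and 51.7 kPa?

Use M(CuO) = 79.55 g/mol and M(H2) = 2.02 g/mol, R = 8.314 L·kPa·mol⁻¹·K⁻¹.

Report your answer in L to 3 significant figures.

606 L

n(CuO) = 315 / 79.55 = 3.960 mol
n(H2) = 14.7 / 2.02 = 7.277 mol
For 3.960 mol CuO, stoichiometry requires (1/1) × 3.960 = 3.960 mol H2; 7.277 mol is available, so CuO is limiting.
n(H2O) = (1/1) × 3.960 = 3.960 mol
V(H2O) = nRT/P = 3.960 × 8.314 × 952.15 / 51.7 = 606.3 L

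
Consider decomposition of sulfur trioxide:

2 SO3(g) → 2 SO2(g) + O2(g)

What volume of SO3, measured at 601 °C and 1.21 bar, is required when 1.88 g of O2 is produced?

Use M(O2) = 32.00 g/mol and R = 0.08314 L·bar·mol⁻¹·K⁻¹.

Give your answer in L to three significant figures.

7.06 L

n(O2) = 1.880 / 32.00 = 0.05875 mol
n(SO3) = (2/1) × 0.05875 = 0.1175 mol
V = nRT/P = 0.1175 × 0.08314 × 874.15 / 1.21 = 7.057 L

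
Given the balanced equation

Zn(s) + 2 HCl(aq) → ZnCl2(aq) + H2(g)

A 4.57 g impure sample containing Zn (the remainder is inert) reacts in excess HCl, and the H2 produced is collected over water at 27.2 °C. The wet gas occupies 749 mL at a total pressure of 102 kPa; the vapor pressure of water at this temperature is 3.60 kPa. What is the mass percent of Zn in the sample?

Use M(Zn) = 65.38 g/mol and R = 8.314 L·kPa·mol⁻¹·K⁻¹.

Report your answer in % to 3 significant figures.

42.2 %

P(H2) = 102 − 3.60 = 98.40 kPa
n(H2) = PV/RT = (98.40 × 0.7490) / (8.314 × 300.35) = 0.02951 mol
n(Zn) = (1/1) × 0.02951 = 0.02951 mol
m(Zn) = 0.02951 × 65.38 = 1.929 g
%Zn = 1.929 / 4.57 × 100 = 42.21%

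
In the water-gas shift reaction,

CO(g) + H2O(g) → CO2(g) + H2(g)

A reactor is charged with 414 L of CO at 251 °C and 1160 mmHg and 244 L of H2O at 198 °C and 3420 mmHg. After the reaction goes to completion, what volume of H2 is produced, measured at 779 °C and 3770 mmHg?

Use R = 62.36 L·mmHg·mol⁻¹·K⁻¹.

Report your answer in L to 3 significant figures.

n(CO) = PV/RT = (1160 × 414) / (62.36 × 524.15) = 14.69 mol
n(H2O) = PV/RT = (3420 × 244) / (62.36 × 471.15) = 28.40 mol
For 14.69 mol CO, stoichiometry requires (1/1) × 14.69 = 14.69 mol H2O; 28.40 mol is available, so CO is limiting.
n(H2) = (1/1) × 14.69 = 14.69 mol
V(H2) = nRT/P = 14.69 × 62.36 × 1052.15 / 3770 = 255.7 L

256 L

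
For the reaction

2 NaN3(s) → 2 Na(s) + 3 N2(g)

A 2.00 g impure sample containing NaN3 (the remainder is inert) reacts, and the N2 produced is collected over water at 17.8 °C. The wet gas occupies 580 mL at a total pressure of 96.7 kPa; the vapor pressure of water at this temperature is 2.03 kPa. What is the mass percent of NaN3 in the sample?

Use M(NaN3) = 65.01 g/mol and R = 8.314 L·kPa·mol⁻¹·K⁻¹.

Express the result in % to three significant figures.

49.2 %

P(N2) = 96.7 − 2.03 = 94.67 kPa
n(N2) = PV/RT = (94.67 × 0.5800) / (8.314 × 290.95) = 0.02270 mol
n(NaN3) = (2/3) × 0.02270 = 0.01513 mol
m(NaN3) = 0.01513 × 65.01 = 0.9836 g
%NaN3 = 0.9836 / 2.00 × 100 = 49.18%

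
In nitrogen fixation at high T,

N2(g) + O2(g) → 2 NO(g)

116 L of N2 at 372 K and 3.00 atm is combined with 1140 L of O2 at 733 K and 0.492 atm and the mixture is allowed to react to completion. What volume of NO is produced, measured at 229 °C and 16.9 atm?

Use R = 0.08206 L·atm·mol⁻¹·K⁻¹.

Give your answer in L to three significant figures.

n(N2) = PV/RT = (3.00 × 116) / (0.08206 × 372) = 11.40 mol
n(O2) = PV/RT = (0.492 × 1140) / (0.08206 × 733) = 9.325 mol
For 11.40 mol N2, stoichiometry requires (1/1) × 11.40 = 11.40 mol O2; 9.325 mol is available, so O2 is limiting.
n(NO) = (2/1) × 9.325 = 18.65 mol
V(NO) = nRT/P = 18.65 × 0.08206 × 502.15 / 16.9 = 45.47 L

45.5 L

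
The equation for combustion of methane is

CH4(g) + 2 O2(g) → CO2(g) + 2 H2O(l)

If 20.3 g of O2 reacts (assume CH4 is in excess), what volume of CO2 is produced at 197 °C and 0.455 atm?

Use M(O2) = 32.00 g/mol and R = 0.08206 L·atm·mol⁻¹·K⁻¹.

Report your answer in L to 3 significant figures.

26.9 L

n(O2) = 20.30 / 32.00 = 0.6344 mol
n(CO2) = (1/2) × 0.6344 = 0.3172 mol
V = nRT/P = 0.3172 × 0.08206 × 470.15 / 0.455 = 26.90 L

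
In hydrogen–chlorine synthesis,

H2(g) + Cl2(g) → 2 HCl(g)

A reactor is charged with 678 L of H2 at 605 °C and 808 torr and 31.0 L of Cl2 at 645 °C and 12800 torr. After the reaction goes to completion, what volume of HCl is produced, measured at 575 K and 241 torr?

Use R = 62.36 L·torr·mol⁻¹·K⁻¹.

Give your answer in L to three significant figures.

2060 L

n(H2) = PV/RT = (808 × 678) / (62.36 × 878.15) = 10.00 mol
n(Cl2) = PV/RT = (12800 × 31.0) / (62.36 × 918.15) = 6.930 mol
For 10.00 mol H2, stoichiometry requires (1/1) × 10.00 = 10.00 mol Cl2; 6.930 mol is available, so Cl2 is limiting.
n(HCl) = (2/1) × 6.930 = 13.86 mol
V(HCl) = nRT/P = 13.86 × 62.36 × 575 / 241 = 2062 L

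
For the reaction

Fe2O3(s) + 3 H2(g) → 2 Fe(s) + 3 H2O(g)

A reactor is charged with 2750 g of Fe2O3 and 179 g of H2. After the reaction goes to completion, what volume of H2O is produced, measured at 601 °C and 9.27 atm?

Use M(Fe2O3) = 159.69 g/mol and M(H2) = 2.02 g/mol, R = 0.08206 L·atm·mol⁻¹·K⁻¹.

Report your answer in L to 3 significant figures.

400 L

n(Fe2O3) = 2750 / 159.69 = 17.22 mol
n(H2) = 179 / 2.02 = 88.61 mol
For 17.22 mol Fe2O3, stoichiometry requires (3/1) × 17.22 = 51.66 mol H2; 88.61 mol is available, so Fe2O3 is limiting.
n(H2O) = (3/1) × 17.22 = 51.66 mol
V(H2O) = nRT/P = 51.66 × 0.08206 × 874.15 / 9.27 = 399.8 L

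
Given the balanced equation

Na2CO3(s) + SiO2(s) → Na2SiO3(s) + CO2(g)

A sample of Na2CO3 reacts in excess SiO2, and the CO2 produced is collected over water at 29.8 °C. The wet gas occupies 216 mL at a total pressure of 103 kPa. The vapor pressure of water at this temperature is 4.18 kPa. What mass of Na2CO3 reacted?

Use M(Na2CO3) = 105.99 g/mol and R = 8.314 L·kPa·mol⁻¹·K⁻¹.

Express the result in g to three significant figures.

0.898 g

P(CO2) = 103 − 4.18 = 98.82 kPa
n(CO2) = PV/RT = (98.82 × 0.2160) / (8.314 × 302.95) = 0.008475 mol
n(Na2CO3) = (1/1) × 0.008475 = 0.008475 mol
m(Na2CO3) = 0.008475 × 105.99 = 0.8983 g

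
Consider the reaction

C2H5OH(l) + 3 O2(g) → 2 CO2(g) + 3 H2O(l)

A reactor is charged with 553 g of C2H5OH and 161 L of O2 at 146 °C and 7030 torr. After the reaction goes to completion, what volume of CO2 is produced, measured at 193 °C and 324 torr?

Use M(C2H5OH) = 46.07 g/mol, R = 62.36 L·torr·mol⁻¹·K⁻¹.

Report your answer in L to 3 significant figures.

n(C2H5OH) = 553 / 46.07 = 12.00 mol
n(O2) = PV/RT = (7030 × 161) / (62.36 × 419.15) = 43.30 mol
For 12.00 mol C2H5OH, stoichiometry requires (3/1) × 12.00 = 36.00 mol O2; 43.30 mol is available, so C2H5OH is limiting.
n(CO2) = (2/1) × 12.00 = 24.00 mol
V(CO2) = nRT/P = 24.00 × 62.36 × 466.15 / 324 = 2153 L

2150 L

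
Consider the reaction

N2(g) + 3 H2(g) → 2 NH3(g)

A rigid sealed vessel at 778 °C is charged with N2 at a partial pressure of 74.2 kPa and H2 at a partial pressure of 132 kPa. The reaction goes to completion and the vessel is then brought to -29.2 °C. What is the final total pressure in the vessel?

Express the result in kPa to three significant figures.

With V and T fixed, P_i ∝ n_i, so the mole ratios apply directly to partial pressures at 778 °C.
P(H2) required for 74.2 kPa of N2 = (3/1) × 74.2 = 222.6 kPa; available 132 kPa, so H2 is limiting.
P(N2) remaining = 74.2 − (1/3) × 132 = 30.20 kPa
P(gaseous products) = (2)/3 × 132 = 88.00 kPa
P_total at 778 °C = 30.20 + 88.00 = 118.2 kPa
Scaling to -29.2 °C: P = 118.2 × 243.95/1051.15 = 27.43 kPa

27.4 kPa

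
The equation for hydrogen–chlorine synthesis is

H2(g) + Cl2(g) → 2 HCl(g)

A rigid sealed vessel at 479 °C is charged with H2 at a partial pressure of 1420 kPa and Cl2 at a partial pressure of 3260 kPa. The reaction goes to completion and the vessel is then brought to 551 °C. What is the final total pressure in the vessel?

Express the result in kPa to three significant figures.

5130 kPa

Because the vessel is rigid and T is held at 479 °C, work the stoichiometry in partial pressures (P_i = n_iRT/V).
P(Cl2) required for 1420 kPa of H2 = (1/1) × 1420 = 1420 kPa; available 3260 kPa, so H2 is limiting.
P(Cl2) remaining = 3260 − (1/1) × 1420 = 1840 kPa
P(gaseous products) = (2)/1 × 1420 = 2840 kPa
P_total at 479 °C = 1840 + 2840 = 4680 kPa
Scaling to 551 °C: P = 4680 × 824.15/752.15 = 5128 kPa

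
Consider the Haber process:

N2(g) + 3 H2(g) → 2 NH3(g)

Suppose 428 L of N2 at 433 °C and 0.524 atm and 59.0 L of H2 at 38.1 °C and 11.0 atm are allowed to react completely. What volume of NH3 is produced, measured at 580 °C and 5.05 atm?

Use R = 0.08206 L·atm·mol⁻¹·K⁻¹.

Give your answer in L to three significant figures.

n(N2) = PV/RT = (0.524 × 428) / (0.08206 × 706.15) = 3.870 mol
n(H2) = PV/RT = (11.0 × 59.0) / (0.08206 × 311.25) = 25.41 mol
For 3.870 mol N2, stoichiometry requires (3/1) × 3.870 = 11.61 mol H2; 25.41 mol is available, so N2 is limiting.
n(NH3) = (2/1) × 3.870 = 7.740 mol
V(NH3) = nRT/P = 7.740 × 0.08206 × 853.15 / 5.05 = 107.3 L

107 L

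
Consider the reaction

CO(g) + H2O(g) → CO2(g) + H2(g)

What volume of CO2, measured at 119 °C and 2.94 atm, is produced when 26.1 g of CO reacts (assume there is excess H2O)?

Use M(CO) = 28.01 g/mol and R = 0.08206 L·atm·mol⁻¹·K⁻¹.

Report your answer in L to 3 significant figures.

n(CO) = 26.10 / 28.01 = 0.9318 mol
n(CO2) = (1/1) × 0.9318 = 0.9318 mol
V = nRT/P = 0.9318 × 0.08206 × 392.15 / 2.94 = 10.20 L

10.2 L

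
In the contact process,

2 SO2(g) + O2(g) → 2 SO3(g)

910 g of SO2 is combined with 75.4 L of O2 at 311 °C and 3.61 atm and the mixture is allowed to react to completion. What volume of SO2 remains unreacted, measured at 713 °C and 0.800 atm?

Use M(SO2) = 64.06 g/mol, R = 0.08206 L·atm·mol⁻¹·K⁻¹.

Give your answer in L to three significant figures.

288 L

n(SO2) = 910 / 64.06 = 14.21 mol
n(O2) = PV/RT = (3.61 × 75.4) / (0.08206 × 584.15) = 5.678 mol
For 14.21 mol SO2, stoichiometry requires (1/2) × 14.21 = 7.105 mol O2; 5.678 mol is available, so O2 is limiting.
n(SO2) consumed = (2/1) × 5.678 = 11.36 mol; remaining = 14.21 − 11.36 = 2.850 mol
V(SO2) = nRT/P = 2.850 × 0.08206 × 986.15 / 0.800 = 288.3 L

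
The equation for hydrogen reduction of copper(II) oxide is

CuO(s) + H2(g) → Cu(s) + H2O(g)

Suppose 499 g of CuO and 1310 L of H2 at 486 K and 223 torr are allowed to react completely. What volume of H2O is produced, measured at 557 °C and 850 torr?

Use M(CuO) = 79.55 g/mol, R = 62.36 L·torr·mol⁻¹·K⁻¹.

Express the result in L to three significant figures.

382 L

n(CuO) = 499 / 79.55 = 6.273 mol
n(H2) = PV/RT = (223 × 1310) / (62.36 × 486) = 9.639 mol
For 6.273 mol CuO, stoichiometry requires (1/1) × 6.273 = 6.273 mol H2; 9.639 mol is available, so CuO is limiting.
n(H2O) = (1/1) × 6.273 = 6.273 mol
V(H2O) = nRT/P = 6.273 × 62.36 × 830.15 / 850 = 382.0 L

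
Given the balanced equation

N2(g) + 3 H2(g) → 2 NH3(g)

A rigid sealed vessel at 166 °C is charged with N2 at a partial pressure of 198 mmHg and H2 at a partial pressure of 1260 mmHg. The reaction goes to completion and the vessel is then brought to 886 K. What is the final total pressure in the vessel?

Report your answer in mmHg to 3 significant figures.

At constant V, partial pressures at 166 °C are proportional to moles, so apply stoichiometry directly to pressures.
P(H2) required for 198 mmHg of N2 = (3/1) × 198 = 594.0 mmHg; available 1260 mmHg, so N2 is limiting.
P(H2) remaining = 1260 − (3/1) × 198 = 666.0 mmHg
P(gaseous products) = (2)/1 × 198 = 396.0 mmHg
P_total at 166 °C = 666.0 + 396.0 = 1062 mmHg
Scaling to 886 K: P = 1062 × 886/439.15 = 2143 mmHg

2140 mmHg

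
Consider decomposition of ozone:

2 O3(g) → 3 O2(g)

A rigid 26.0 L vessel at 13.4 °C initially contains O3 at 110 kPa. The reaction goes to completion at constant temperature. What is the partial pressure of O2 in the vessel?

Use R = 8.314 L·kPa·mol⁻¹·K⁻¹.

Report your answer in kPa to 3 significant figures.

n(O3)₀ = PV/RT = (110 × 26.0) / (8.314 × 286.55) = 1.200 mol
n(O2) = (3/2) × 1.200 = 1.800 mol
P(O2) = nRT/V = 1.800 × 8.314 × 286.55 / 26.0 = 164.9 kPa

165 kPa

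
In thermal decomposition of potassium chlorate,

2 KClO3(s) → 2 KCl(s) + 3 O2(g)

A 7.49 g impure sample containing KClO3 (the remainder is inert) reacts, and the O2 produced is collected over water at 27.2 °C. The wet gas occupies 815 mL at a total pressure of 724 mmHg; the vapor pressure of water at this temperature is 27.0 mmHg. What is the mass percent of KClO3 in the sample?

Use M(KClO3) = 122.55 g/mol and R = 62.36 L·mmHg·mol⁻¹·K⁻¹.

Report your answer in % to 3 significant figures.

33.1 %

P(O2) = 724 − 27.0 = 697.0 mmHg
n(O2) = PV/RT = (697.0 × 0.8150) / (62.36 × 300.35) = 0.03033 mol
n(KClO3) = (2/3) × 0.03033 = 0.02022 mol
m(KClO3) = 0.02022 × 122.55 = 2.478 g
%KClO3 = 2.478 / 7.49 × 100 = 33.08%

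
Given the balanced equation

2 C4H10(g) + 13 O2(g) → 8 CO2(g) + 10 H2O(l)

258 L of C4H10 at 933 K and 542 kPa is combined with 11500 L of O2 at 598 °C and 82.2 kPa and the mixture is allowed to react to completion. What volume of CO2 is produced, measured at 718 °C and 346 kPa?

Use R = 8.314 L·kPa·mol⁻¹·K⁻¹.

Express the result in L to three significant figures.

n(C4H10) = PV/RT = (542 × 258) / (8.314 × 933) = 18.03 mol
n(O2) = PV/RT = (82.2 × 11500) / (8.314 × 871.15) = 130.5 mol
For 18.03 mol C4H10, stoichiometry requires (13/2) × 18.03 = 117.2 mol O2; 130.5 mol is available, so C4H10 is limiting.
n(CO2) = (8/2) × 18.03 = 72.12 mol
V(CO2) = nRT/P = 72.12 × 8.314 × 991.15 / 346 = 1718 L

1720 L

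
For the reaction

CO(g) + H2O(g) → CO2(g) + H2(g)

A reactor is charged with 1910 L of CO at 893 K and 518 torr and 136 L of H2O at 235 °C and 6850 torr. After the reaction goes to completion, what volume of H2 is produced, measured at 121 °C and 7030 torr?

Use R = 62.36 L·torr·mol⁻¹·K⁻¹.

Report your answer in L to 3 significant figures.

62.1 L

n(CO) = PV/RT = (518 × 1910) / (62.36 × 893) = 17.77 mol
n(H2O) = PV/RT = (6850 × 136) / (62.36 × 508.15) = 29.40 mol
For 17.77 mol CO, stoichiometry requires (1/1) × 17.77 = 17.77 mol H2O; 29.40 mol is available, so CO is limiting.
n(H2) = (1/1) × 17.77 = 17.77 mol
V(H2) = nRT/P = 17.77 × 62.36 × 394.15 / 7030 = 62.13 L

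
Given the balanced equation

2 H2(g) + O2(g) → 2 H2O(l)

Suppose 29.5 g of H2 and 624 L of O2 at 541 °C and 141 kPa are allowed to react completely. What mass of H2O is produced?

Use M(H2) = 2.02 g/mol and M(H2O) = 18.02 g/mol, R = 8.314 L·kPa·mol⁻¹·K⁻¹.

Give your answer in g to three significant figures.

263 g

n(H2) = 29.5 / 2.02 = 14.60 mol
n(O2) = PV/RT = (141 × 624) / (8.314 × 814.15) = 13.00 mol
For 14.60 mol H2, stoichiometry requires (1/2) × 14.60 = 7.300 mol O2; 13.00 mol is available, so H2 is limiting.
n(H2O) = (2/2) × 14.60 = 14.60 mol
m(H2O) = 14.60 × 18.02 = 263.1 g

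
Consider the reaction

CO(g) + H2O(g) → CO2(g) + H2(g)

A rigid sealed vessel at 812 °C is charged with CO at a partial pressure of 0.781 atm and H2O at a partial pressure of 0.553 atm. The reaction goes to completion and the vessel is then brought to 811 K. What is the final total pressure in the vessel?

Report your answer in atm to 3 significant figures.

0.997 atm

At constant V, partial pressures at 812 °C are proportional to moles, so apply stoichiometry directly to pressures.
P(H2O) required for 0.781 atm of CO = (1/1) × 0.781 = 0.7810 atm; available 0.553 atm, so H2O is limiting.
P(CO) remaining = 0.781 − (1/1) × 0.553 = 0.2280 atm
P(gaseous products) = (1+1)/1 × 0.553 = 1.106 atm
P_total at 812 °C = 0.2280 + 1.106 = 1.334 atm
Scaling to 811 K: P = 1.334 × 811/1085.15 = 0.9970 atm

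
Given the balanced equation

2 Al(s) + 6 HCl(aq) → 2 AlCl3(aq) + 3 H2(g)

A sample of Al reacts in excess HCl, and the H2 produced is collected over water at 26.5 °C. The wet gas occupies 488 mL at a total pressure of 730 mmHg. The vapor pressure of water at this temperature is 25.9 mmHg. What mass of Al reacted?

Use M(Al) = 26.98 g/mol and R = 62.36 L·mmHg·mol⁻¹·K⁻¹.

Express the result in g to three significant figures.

0.331 g

P(H2) = 730 − 25.9 = 704.1 mmHg
n(H2) = PV/RT = (704.1 × 0.4880) / (62.36 × 299.65) = 0.01839 mol
n(Al) = (2/3) × 0.01839 = 0.01226 mol
m(Al) = 0.01226 × 26.98 = 0.3308 g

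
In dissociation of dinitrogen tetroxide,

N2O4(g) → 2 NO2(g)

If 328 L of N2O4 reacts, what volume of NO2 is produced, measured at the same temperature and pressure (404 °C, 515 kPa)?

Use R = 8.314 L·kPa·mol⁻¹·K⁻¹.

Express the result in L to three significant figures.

656 L

At constant T and P, gas volumes are in the mole ratio: V(NO2) = (2/1) × 328 = 656.0 L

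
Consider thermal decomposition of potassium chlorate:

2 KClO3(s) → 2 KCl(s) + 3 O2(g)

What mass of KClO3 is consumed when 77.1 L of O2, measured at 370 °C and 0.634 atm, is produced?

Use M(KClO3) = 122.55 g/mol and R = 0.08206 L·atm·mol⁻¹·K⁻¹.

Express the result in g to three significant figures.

n(O2) = PV/RT = (0.634 × 77.1) / (0.08206 × 643.15) = 0.9262 mol
n(KClO3) = (2/3) × 0.9262 = 0.6175 mol
m(KClO3) = 0.6175 × 122.55 = 75.67 g

75.7 g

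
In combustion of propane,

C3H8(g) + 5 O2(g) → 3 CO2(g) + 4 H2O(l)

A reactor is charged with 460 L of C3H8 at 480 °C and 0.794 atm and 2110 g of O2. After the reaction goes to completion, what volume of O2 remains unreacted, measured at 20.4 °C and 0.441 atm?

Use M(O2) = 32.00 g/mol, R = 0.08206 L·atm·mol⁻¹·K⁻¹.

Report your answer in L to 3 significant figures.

1990 L

n(C3H8) = PV/RT = (0.794 × 460) / (0.08206 × 753.15) = 5.910 mol
n(O2) = 2110 / 32.00 = 65.94 mol
For 5.910 mol C3H8, stoichiometry requires (5/1) × 5.910 = 29.55 mol O2; 65.94 mol is available, so C3H8 is limiting.
n(O2) consumed = (5/1) × 5.910 = 29.55 mol; remaining = 65.94 − 29.55 = 36.39 mol
V(O2) = nRT/P = 36.39 × 0.08206 × 293.55 / 0.441 = 1988 L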